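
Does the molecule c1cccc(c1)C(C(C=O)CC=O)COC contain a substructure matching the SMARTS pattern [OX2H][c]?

No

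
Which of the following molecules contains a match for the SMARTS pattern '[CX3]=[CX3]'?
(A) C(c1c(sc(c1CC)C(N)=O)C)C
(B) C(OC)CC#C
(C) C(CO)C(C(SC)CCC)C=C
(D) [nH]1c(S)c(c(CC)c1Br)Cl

[CX3]=[CX3] describes a non-aromatic C=C double bond between two sp2 carbons (an alkene).
(A) has an ethyl group (-CH2CH3) but its C-C bond is a single bond between CX4 carbons, not CX3=CX3.
(B) has an ethynyl group (-C#CH) but the C-C bond is a triple bond, not a double bond.
(C) contains a vinyl group (-CH=CH2), which satisfies every atom and bond constraint.
(D) has an ethyl group (-CH2CH3) but its C-C bond is a single bond between CX4 carbons, not CX3=CX3.
So the answer is (C).

C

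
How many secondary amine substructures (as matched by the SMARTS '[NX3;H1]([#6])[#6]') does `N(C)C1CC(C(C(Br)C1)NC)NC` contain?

3

[NX3;H1]([#6])[#6] is the SMARTS for a secondary amine: a trivalent nitrogen with one H, bonded to two carbons.
The molecule carries 3 separate instances of an N-methylamino group (-NHCH3) meeting every constraint; each maps to a distinct set of atoms, giving 3 matches.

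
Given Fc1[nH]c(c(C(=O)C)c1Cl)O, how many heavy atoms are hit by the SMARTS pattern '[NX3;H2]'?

0

Check the 11 heavy atoms by environment: 1× n (aromatic, H1, X3) → no; 4× c (aromatic, H0, X3) → no; 1× C (H0, X3) → no; 1× O (H0, X1) → no; 1× C (H3, X4) → no; 1× Cl (H0, X1) → no; 1× O (H1, X2) → no; 1× F (H0, X1) → no.
No environment satisfies the query, so 0 matching atoms.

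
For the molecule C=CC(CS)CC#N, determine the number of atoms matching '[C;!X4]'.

Check the 8 heavy atoms by environment: 3× C (X4) → no; 1× S (X2) → no; 1× C (X2) → match; 1× N (X1) → no; 2× C (X3) → match.
Summing the matching environments: 1 + 2 = 3 matching atoms.

3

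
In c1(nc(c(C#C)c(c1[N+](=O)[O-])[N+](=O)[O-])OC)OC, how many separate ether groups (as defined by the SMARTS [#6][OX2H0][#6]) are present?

2

[#6][OX2H0][#6] is the SMARTS for an ether: an aliphatic oxygen bridging two carbons with no H on the oxygen.
The molecule carries 2 separate instances of a methoxy ether (-OCH3) meeting every constraint; each maps to a distinct set of atoms, giving 2 matches.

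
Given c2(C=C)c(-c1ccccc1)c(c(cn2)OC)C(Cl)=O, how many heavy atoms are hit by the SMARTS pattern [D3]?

6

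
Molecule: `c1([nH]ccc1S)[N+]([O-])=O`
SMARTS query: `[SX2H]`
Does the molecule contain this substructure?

The pattern [SX2H] describes an aliphatic sulfur with two connections, one being H — a thiol.
The molecule carries a thiol (-SH), whose atoms satisfy every constraint of the query, so the pattern matches.

Yes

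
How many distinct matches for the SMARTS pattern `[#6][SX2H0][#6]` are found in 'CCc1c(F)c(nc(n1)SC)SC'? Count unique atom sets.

[#6][SX2H0][#6] is the SMARTS for a thioether: an aliphatic sulfur bridging two carbons with no H on the sulfur.
The molecule carries 2 separate instances of a methylthio ether (-SCH3) meeting every constraint; each maps to a distinct set of atoms, giving 2 matches.

2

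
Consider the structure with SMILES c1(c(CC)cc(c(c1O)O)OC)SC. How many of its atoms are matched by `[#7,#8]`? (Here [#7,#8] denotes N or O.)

3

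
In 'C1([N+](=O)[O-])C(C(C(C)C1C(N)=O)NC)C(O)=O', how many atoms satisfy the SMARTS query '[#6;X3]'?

2

The query [#6;X3] means: any carbon (aromatic or not) with three total connections.
Check the 17 heavy atoms by environment: 7× C (X4) → no; 2× N (X3) → no; 2× C (X3) → match; 3× O (X1) → no; 1× N (charge +1, X3) → no; 1× O (charge -1, X1) → no; 1× O (X2) → no.
That gives 2 matching atoms.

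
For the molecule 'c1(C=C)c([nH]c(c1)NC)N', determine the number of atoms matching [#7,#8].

3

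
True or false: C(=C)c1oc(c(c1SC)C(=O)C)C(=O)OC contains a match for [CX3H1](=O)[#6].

The pattern [CX3H1](=O)[#6] describes an sp2 carbon with one H, double-bonded to O and single-bonded to carbon — an aldehyde.
The closest candidate here is an acetyl/ketone group (-C(=O)CH3), but the carbonyl carbon has H0 (two carbon neighbours), not H1. No other fragment satisfies the full query, so there is no match.

False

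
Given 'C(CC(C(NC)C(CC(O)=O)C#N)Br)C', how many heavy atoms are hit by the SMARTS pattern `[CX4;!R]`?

The query [CX4;!R] means: aliphatic carbon with four total connections, not in a ring.
Check the 15 heavy atoms by environment: 8× C (X4, acyclic) → match; 1× N (X3, acyclic) → no; 1× C (X3, acyclic) → no; 1× O (X1, acyclic) → no; 1× O (X2, acyclic) → no; 1× C (X2, acyclic) → no; 1× N (X1, acyclic) → no; 1× Br (X1, acyclic) → no.
That gives 8 matching atoms.

8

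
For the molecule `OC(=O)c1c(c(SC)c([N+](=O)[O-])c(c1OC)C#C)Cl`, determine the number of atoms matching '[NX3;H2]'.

0

The query [NX3;H2] means: aliphatic N with 3 total connections, two of them H — an -NH2 nitrogen (amine or amide).
Check the 19 heavy atoms by environment: 6× c (aromatic, H0, X3) → no; 1× Cl (H0, X1) → no; 1× C (H0, X3) → no; 2× O (H0, X1) → no; 1× O (H1, X2) → no; 1× C (H0, X2) → no; 1× C (H1, X2) → no; 1× S (H0, X2) → no; 2× C (H3, X4) → no; 1× N (charge +1, H0, X3) → no; 1× O (charge -1, H0, X1) → no; 1× O (H0, X2) → no.
No environment satisfies the query, so 0 matching atoms.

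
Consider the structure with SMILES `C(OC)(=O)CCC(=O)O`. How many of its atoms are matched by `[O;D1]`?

3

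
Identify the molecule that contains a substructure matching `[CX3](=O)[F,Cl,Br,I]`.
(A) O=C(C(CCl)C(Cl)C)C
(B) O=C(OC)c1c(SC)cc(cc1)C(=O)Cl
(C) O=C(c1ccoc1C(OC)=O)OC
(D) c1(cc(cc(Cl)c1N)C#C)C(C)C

B

[CX3](=O)[F,Cl,Br,I] describes a carbonyl carbon bonded to a halogen (an acyl halide).
(A) has a chloro substituent but the Cl is not on a carbonyl carbon.
(B) contains an acyl chloride (-C(=O)Cl), which satisfies every atom and bond constraint.
(C) has a methyl-ester group (-C(=O)OCH3) but the carbonyl is bonded to -O-C, not to a halogen.
(D) has a chloro substituent but the Cl is not on a carbonyl carbon.
So the answer is (B).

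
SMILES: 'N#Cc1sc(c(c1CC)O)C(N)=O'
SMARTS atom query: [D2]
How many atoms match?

3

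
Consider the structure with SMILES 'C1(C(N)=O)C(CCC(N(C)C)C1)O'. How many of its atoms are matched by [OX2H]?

1

The query [OX2H] means: aliphatic oxygen with two connections, one of which is H — an -OH oxygen.
Check the 13 heavy atoms by environment: 3× C (H2, X4) → no; 3× C (H1, X4) → no; 1× C (H0, X3) → no; 1× O (H0, X1) → no; 1× N (H2, X3) → no; 1× N (H0, X3) → no; 2× C (H3, X4) → no; 1× O (H1, X2) → match.
That gives 1 matching atom.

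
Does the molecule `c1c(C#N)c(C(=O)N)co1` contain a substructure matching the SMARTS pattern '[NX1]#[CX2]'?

The pattern [NX1]#[CX2] describes a nitrogen triple-bonded to a two-connected carbon — a nitrile.
The molecule carries a nitrile (-C#N), whose atoms satisfy every constraint of the query, so the pattern matches.

Yes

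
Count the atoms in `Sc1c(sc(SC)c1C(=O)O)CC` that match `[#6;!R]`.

The query [#6;!R] means: carbon not in any ring.
Check the 13 heavy atoms by environment: 1× s (aromatic, in 5-ring) → no; 4× c (aromatic, in 5-ring) → no; 4× C (acyclic) → match; 2× O (acyclic) → no; 2× S (acyclic) → no.
That gives 4 matching atoms.

4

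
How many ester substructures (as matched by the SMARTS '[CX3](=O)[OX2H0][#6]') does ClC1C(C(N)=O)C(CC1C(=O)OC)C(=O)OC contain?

2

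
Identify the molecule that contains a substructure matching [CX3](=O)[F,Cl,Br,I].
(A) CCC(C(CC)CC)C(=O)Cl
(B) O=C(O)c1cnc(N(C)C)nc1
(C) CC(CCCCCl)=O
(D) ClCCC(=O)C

[CX3](=O)[F,Cl,Br,I] describes a carbonyl carbon bonded to a halogen (an acyl halide).
(A) contains an acyl chloride (-C(=O)Cl), which satisfies every atom and bond constraint.
(B) has a carboxylic acid group (-C(=O)OH) but the carbonyl is bonded to -OH, not to a halogen.
(C) has a chloro substituent but the Cl is not on a carbonyl carbon.
(D) has a chloro substituent but the Cl is not on a carbonyl carbon.
So the answer is (A).

A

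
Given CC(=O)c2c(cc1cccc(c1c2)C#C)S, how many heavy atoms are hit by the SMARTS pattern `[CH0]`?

2

Check the 16 heavy atoms by environment: 5× c (aromatic, H0) → no; 5× c (aromatic, H1) → no; 1× S (H1) → no; 2× C (H0) → match; 1× O (H0) → no; 1× C (H3) → no; 1× C (H1) → no.
That gives 2 matching atoms.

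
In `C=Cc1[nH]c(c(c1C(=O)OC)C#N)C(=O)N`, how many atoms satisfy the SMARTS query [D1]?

6

The query [D1] means: atom with exactly one heavy-atom neighbour (degree 1).
Check the 16 heavy atoms by environment: 1× n (aromatic, D2) → no; 4× c (aromatic, D3) → no; 2× C (D2) → no; 2× N (D1) → match; 2× C (D3) → no; 2× O (D1) → match; 2× C (D1) → match; 1× O (D2) → no.
Summing the matching environments: 2 + 2 + 2 = 6 matching atoms.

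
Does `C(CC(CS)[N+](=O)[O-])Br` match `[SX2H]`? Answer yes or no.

The pattern [SX2H] describes an aliphatic sulfur with two connections, one being H — a thiol.
The molecule carries a thiol (-SH), whose atoms satisfy every constraint of the query, so the pattern matches.

Yes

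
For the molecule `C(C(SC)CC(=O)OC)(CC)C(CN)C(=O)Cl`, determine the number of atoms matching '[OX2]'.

1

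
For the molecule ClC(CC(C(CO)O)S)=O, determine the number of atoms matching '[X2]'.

3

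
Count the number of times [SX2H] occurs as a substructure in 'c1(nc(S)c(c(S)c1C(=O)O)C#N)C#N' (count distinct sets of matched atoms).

2

[SX2H] is the SMARTS for a thiol: an aliphatic sulfur with two connections, one being H.
The molecule carries 2 separate instances of a thiol (-SH) meeting every constraint; each maps to a distinct set of atoms, giving 2 matches.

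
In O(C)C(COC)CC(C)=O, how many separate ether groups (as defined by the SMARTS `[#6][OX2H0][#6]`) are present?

2

[#6][OX2H0][#6] is the SMARTS for an ether: an aliphatic oxygen bridging two carbons with no H on the oxygen.
The molecule carries 2 separate instances of a methoxy ether (-OCH3) meeting every constraint; each maps to a distinct set of atoms, giving 2 matches.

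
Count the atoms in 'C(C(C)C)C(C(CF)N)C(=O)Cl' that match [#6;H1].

Check the 12 heavy atoms by environment: 2× C (H2) → no; 3× C (H1) → match; 1× C (H0) → no; 1× O (H0) → no; 1× Cl (H0) → no; 2× C (H3) → no; 1× F (H0) → no; 1× N (H2) → no.
That gives 3 matching atoms.

3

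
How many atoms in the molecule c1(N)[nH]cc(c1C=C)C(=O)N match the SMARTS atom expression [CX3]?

The query [CX3] means: C with X3: aliphatic carbon with exactly 3 total connections.
Check the 11 heavy atoms by environment: 1× n (aromatic, X3) → no; 4× c (aromatic, X3) → no; 3× C (X3) → match; 1× O (X1) → no; 2× N (X3) → no.
That gives 3 matching atoms.

3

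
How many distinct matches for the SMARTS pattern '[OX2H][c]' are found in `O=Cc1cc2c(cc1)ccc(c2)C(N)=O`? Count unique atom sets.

0

[OX2H][c] is the SMARTS for a phenol: a hydroxyl oxygen attached to an aromatic carbon.
No fragment in the molecule satisfies every constraint, giving 0 matches.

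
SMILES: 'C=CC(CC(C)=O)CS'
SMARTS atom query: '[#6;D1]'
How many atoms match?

The query [#6;D1] means: carbon bonded to exactly one heavy atom.
Check the 9 heavy atoms by environment: 3× C (D2) → no; 2× C (D3) → no; 1× S (D1) → no; 2× C (D1) → match; 1× O (D1) → no.
That gives 2 matching atoms.

2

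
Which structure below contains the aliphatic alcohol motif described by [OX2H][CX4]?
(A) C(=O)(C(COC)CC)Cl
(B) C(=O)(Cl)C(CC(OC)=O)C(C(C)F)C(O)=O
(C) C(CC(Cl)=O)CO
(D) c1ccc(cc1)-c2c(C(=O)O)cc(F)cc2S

C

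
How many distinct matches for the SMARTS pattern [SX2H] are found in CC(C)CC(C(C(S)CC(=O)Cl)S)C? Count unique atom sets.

[SX2H] is the SMARTS for a thiol: an aliphatic sulfur with two connections, one being H.
The molecule carries 2 separate instances of a thiol (-SH) meeting every constraint; each maps to a distinct set of atoms, giving 2 matches.

2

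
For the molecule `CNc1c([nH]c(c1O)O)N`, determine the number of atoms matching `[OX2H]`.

2

Check the 10 heavy atoms by environment: 1× n (aromatic, H1, X3) → no; 4× c (aromatic, H0, X3) → no; 1× N (H1, X3) → no; 1× C (H3, X4) → no; 2× O (H1, X2) → match; 1× N (H2, X3) → no.
That gives 2 matching atoms.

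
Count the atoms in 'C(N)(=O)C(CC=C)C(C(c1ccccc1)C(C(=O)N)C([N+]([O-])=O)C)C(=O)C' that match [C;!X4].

5

Check the 27 heavy atoms by environment: 8× C (X4) → no; 5× C (X3) → match; 4× O (X1) → no; 2× N (X3) → no; 1× N (charge +1, X3) → no; 1× O (charge -1, X1) → no; 6× c (aromatic, X3) → no.
That gives 5 matching atoms.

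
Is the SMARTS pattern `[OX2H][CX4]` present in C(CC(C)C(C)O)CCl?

The pattern [OX2H][CX4] describes a hydroxyl oxygen bound to an sp3 (X4) carbon — an aliphatic alcohol.
The molecule carries a hydroxyl group (-OH), whose atoms satisfy every constraint of the query, so the pattern matches.

Yes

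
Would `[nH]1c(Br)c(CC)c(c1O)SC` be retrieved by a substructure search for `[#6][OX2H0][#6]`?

No

The pattern [#6][OX2H0][#6] describes an aliphatic oxygen bridging two carbons with no H on the oxygen — an ether.
The closest candidate here is a hydroxyl group (-OH), but the oxygen has H1, not H0 bridging two carbons. No other fragment satisfies the full query, so there is no match.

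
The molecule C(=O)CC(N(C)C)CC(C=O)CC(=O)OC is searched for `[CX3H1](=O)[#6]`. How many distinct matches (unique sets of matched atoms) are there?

[CX3H1](=O)[#6] is the SMARTS for an aldehyde: an sp2 carbon with one H, double-bonded to O and single-bonded to carbon.
The molecule carries 2 separate instances of an aldehyde (-CHO) meeting every constraint; each maps to a distinct set of atoms, giving 2 matches.

2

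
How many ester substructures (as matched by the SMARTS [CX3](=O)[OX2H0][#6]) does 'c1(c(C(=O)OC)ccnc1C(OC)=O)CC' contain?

[CX3](=O)[OX2H0][#6] is the SMARTS for an ester: a carbonyl carbon bonded to an oxygen that is itself bonded to carbon (no H on that O).
The molecule carries 2 separate instances of a methyl-ester group (-C(=O)OCH3) meeting every constraint; each maps to a distinct set of atoms, giving 2 matches.

2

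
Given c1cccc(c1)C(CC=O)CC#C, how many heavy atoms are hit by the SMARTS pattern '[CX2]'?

Check the 13 heavy atoms by environment: 3× C (X4) → no; 1× C (X3) → no; 1× O (X1) → no; 6× c (aromatic, X3) → no; 2× C (X2) → match.
That gives 2 matching atoms.

2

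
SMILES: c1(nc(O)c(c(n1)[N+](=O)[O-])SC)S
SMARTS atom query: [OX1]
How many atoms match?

The query [OX1] means: aliphatic oxygen with one total connection — typically a carbonyl =O or an oxide.
Check the 13 heavy atoms by environment: 2× n (aromatic, X2) → no; 4× c (aromatic, X3) → no; 2× S (X2) → no; 1× C (X4) → no; 1× N (charge +1, X3) → no; 1× O (charge -1, X1) → match; 1× O (X1) → match; 1× O (X2) → no.
Summing the matching environments: 1 + 1 = 2 matching atoms.

2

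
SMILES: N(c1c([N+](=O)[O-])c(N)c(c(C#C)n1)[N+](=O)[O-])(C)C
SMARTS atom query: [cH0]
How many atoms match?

Check the 18 heavy atoms by environment: 1× n (aromatic, H0) → no; 5× c (aromatic, H0) → match; 2× N (charge +1, H0) → no; 2× O (charge -1, H0) → no; 2× O (H0) → no; 1× N (H2) → no; 1× C (H0) → no; 1× C (H1) → no; 1× N (H0) → no; 2× C (H3) → no.
That gives 5 matching atoms.

5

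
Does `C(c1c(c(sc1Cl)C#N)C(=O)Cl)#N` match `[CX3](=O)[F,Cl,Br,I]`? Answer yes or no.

The pattern [CX3](=O)[F,Cl,Br,I] describes a carbonyl carbon bonded to a halogen — an acyl halide.
The molecule carries an acyl chloride (-C(=O)Cl), whose atoms satisfy every constraint of the query, so the pattern matches.

Yes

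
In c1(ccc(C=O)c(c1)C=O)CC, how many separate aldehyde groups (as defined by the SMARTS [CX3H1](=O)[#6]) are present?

2

[CX3H1](=O)[#6] is the SMARTS for an aldehyde: an sp2 carbon with one H, double-bonded to O and single-bonded to carbon.
The molecule carries 2 separate instances of an aldehyde (-CHO) meeting every constraint; each maps to a distinct set of atoms, giving 2 matches.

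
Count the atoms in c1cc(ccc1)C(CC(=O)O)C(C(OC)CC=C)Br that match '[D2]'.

The query [D2] means: atom with exactly two heavy-atom neighbours.
Check the 19 heavy atoms by environment: 3× C (D2) → match; 4× C (D3) → no; 1× c (aromatic, D3) → no; 5× c (aromatic, D2) → match; 1× Br (D1) → no; 2× C (D1) → no; 2× O (D1) → no; 1× O (D2) → match.
Summing the matching environments: 3 + 5 + 1 = 9 matching atoms.

9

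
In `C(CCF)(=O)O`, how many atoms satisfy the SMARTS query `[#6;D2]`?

2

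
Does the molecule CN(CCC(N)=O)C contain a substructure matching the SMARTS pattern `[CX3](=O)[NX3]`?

The pattern [CX3](=O)[NX3] describes a carbonyl carbon bonded to a trivalent nitrogen — an amide.
The molecule carries a primary amide (-C(=O)NH2), whose atoms satisfy every constraint of the query, so the pattern matches.

Yes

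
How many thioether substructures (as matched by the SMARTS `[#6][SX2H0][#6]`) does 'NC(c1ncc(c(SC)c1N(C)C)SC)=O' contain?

2

[#6][SX2H0][#6] is the SMARTS for a thioether: an aliphatic sulfur bridging two carbons with no H on the sulfur.
The molecule carries 2 separate instances of a methylthio ether (-SCH3) meeting every constraint; each maps to a distinct set of atoms, giving 2 matches.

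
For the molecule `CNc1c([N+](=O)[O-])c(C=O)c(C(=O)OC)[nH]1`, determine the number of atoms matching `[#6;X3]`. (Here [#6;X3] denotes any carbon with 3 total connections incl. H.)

6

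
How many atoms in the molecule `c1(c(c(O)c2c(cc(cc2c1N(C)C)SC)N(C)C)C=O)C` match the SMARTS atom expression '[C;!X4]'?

1

Check the 22 heavy atoms by environment: 10× c (aromatic, X3) → no; 1× O (X2) → no; 6× C (X4) → no; 1× S (X2) → no; 2× N (X3) → no; 1× C (X3) → match; 1× O (X1) → no.
That gives 1 matching atom.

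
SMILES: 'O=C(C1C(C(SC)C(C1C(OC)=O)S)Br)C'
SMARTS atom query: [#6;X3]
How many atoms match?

2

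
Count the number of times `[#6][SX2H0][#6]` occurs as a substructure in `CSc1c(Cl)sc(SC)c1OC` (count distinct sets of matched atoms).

2

[#6][SX2H0][#6] is the SMARTS for a thioether: an aliphatic sulfur bridging two carbons with no H on the sulfur.
The molecule carries 2 separate instances of a methylthio ether (-SCH3) meeting every constraint; each maps to a distinct set of atoms, giving 2 matches.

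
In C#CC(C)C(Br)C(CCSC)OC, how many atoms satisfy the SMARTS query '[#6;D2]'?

3

The query [#6;D2] means: any carbon bonded to exactly two heavy atoms.
Check the 13 heavy atoms by environment: 4× C (D1) → no; 3× C (D3) → no; 3× C (D2) → match; 1× S (D2) → no; 1× O (D2) → no; 1× Br (D1) → no.
That gives 3 matching atoms.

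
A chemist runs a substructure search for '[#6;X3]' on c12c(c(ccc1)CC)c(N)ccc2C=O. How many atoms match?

11

Check the 15 heavy atoms by environment: 10× c (aromatic, X3) → match; 1× C (X3) → match; 1× O (X1) → no; 1× N (X3) → no; 2× C (X4) → no.
Summing the matching environments: 10 + 1 = 11 matching atoms.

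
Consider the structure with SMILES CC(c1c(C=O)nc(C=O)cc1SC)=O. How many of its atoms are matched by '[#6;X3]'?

The query [#6;X3] means: any carbon (aromatic or not) with three total connections.
Check the 15 heavy atoms by environment: 1× n (aromatic, X2) → no; 5× c (aromatic, X3) → match; 3× C (X3) → match; 3× O (X1) → no; 2× C (X4) → no; 1× S (X2) → no.
Summing the matching environments: 5 + 3 = 8 matching atoms.

8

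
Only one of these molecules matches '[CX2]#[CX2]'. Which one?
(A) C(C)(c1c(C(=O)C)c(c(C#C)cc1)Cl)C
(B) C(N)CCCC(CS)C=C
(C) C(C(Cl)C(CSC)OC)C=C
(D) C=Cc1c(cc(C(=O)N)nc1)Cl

A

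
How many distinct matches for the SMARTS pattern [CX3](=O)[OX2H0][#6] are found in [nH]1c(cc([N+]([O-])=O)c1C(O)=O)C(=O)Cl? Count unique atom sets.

0

[CX3](=O)[OX2H0][#6] is the SMARTS for an ester: a carbonyl carbon bonded to an oxygen that is itself bonded to carbon (no H on that O).
The molecule has a carboxylic acid group (-C(=O)OH), but the singly-bonded O carries H (OX2H1, not H0); nothing else fits, so there are 0 matches.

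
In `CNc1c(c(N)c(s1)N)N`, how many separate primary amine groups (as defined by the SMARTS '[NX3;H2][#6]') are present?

3

[NX3;H2][#6] is the SMARTS for a primary amine: a trivalent nitrogen with two H attached to carbon.
The molecule carries 3 separate instances of a primary amino group (-NH2) meeting every constraint; each maps to a distinct set of atoms, giving 3 matches.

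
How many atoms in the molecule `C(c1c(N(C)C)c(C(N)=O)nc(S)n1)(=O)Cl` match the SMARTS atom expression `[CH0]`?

The query [CH0] means: aliphatic carbon with no attached hydrogen.
Check the 16 heavy atoms by environment: 2× n (aromatic, H0) → no; 4× c (aromatic, H0) → no; 2× C (H0) → match; 2× O (H0) → no; 1× N (H2) → no; 1× N (H0) → no; 2× C (H3) → no; 1× Cl (H0) → no; 1× S (H1) → no.
That gives 2 matching atoms.

2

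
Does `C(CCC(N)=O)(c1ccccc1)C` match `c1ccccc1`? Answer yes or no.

Yes

The pattern c1ccccc1 describes six aromatic carbons in a ring — a benzene ring.
The molecule carries a phenyl ring, whose atoms satisfy every constraint of the query, so the pattern matches.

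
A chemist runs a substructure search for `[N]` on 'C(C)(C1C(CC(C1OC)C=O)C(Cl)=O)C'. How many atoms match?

The query [N] means: uppercase N matches aliphatic (non-aromatic) nitrogen only.
Check the 15 heavy atoms by environment: 11× C → no; 3× O → no; 1× Cl → no.
No environment satisfies the query, so 0 matching atoms.

0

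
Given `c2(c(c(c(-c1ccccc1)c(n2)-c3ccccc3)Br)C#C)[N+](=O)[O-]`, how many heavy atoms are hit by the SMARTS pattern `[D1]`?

The query [D1] means: atom with exactly one heavy-atom neighbour (degree 1).
Check the 24 heavy atoms by environment: 1× n (aromatic, D2) → no; 7× c (aromatic, D3) → no; 1× C (D2) → no; 1× C (D1) → match; 10× c (aromatic, D2) → no; 1× N (charge +1, D3) → no; 1× O (charge -1, D1) → match; 1× O (D1) → match; 1× Br (D1) → match.
Summing the matching environments: 1 + 1 + 1 + 1 = 4 matching atoms.

4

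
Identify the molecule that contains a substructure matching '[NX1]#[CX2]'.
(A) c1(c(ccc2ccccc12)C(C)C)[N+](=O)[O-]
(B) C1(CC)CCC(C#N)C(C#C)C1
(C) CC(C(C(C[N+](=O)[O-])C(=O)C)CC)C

[NX1]#[CX2] describes a nitrogen triple-bonded to a two-connected carbon (a nitrile).
(A) has a nitro group (-[N+](=O)[O-]) but there is no C#N triple bond.
(B) contains a nitrile (-C#N), which satisfies every atom and bond constraint.
(C) has a nitro group (-[N+](=O)[O-]) but there is no C#N triple bond.
So the answer is (B).

B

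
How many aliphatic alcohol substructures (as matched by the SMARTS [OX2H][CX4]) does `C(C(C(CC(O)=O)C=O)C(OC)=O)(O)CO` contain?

[OX2H][CX4] is the SMARTS for an aliphatic alcohol: a hydroxyl oxygen bound to an sp3 (X4) carbon.
The molecule carries 2 separate instances of a hydroxyl group (-OH) meeting every constraint; each maps to a distinct set of atoms, giving 2 matches.

2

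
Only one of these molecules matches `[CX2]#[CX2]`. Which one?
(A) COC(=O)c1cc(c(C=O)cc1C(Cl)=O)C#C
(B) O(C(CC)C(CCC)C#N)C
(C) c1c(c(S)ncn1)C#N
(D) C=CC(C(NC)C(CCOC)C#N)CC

[CX2]#[CX2] describes a carbon-carbon triple bond (an alkyne).
(A) contains an ethynyl group (-C#CH), which satisfies every atom and bond constraint.
(B) has a nitrile (-C#N) but the triple bond is C#N, not C#C.
(C) has a nitrile (-C#N) but the triple bond is C#N, not C#C.
(D) has a nitrile (-C#N) but the triple bond is C#N, not C#C.
So the answer is (A).

A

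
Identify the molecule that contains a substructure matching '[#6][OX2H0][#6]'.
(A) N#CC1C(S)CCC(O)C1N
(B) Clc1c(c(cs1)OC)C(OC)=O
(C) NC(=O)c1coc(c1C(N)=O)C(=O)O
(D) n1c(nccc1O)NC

B

[#6][OX2H0][#6] describes an aliphatic oxygen bridging two carbons with no H on the oxygen (an ether).
(A) has a hydroxyl group (-OH) but the oxygen has H1, not H0 bridging two carbons.
(B) contains a methoxy ether (-OCH3), which satisfies every atom and bond constraint.
(C) has a carboxylic acid group (-C(=O)OH) but the -OH oxygen has H1; the =O is OX1, not OX2.
(D) has a hydroxyl group (-OH) but the oxygen has H1, not H0 bridging two carbons.
So the answer is (B).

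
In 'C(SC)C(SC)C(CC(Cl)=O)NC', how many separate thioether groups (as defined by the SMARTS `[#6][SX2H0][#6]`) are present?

2

[#6][SX2H0][#6] is the SMARTS for a thioether: an aliphatic sulfur bridging two carbons with no H on the sulfur.
The molecule carries 2 separate instances of a methylthio ether (-SCH3) meeting every constraint; each maps to a distinct set of atoms, giving 2 matches.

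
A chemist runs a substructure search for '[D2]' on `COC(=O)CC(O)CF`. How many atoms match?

Check the 9 heavy atoms by environment: 2× C (D2) → match; 2× C (D3) → no; 2× O (D1) → no; 1× O (D2) → match; 1× C (D1) → no; 1× F (D1) → no.
Summing the matching environments: 2 + 1 = 3 matching atoms.

3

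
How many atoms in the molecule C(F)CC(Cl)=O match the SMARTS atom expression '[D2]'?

2

The query [D2] means: atom with exactly two heavy-atom neighbours.
Check the 6 heavy atoms by environment: 2× C (D2) → match; 1× C (D3) → no; 1× O (D1) → no; 1× Cl (D1) → no; 1× F (D1) → no.
That gives 2 matching atoms.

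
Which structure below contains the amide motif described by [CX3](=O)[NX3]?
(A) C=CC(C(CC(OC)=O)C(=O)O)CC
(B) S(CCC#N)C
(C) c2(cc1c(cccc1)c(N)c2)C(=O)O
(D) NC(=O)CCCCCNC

D

[CX3](=O)[NX3] describes a carbonyl carbon bonded to a trivalent nitrogen (an amide).
(A) has a methyl-ester group (-C(=O)OCH3) but the carbonyl is bonded to O, not to an NX3 nitrogen.
(B) has a nitrile (-C#N) but the nitrile N is NX1 (triple-bonded), not NX3.
(C) has a carboxylic acid group (-C(=O)OH) but the carbonyl is bonded to O, not to an NX3 nitrogen.
(D) contains a primary amide (-C(=O)NH2), which satisfies every atom and bond constraint.
So the answer is (D).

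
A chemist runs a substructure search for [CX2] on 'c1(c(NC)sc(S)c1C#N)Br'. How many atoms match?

1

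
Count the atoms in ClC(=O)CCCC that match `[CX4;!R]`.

The query [CX4;!R] means: aliphatic carbon with four total connections, not in a ring.
Check the 7 heavy atoms by environment: 4× C (X4, acyclic) → match; 1× C (X3, acyclic) → no; 1× O (X1, acyclic) → no; 1× Cl (X1, acyclic) → no.
That gives 4 matching atoms.

4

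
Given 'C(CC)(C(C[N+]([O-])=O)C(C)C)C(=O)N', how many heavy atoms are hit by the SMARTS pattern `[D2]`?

2

The query [D2] means: atom with exactly two heavy-atom neighbours.
Check the 14 heavy atoms by environment: 2× C (D2) → match; 4× C (D3) → no; 1× N (charge +1, D3) → no; 1× O (charge -1, D1) → no; 2× O (D1) → no; 3× C (D1) → no; 1× N (D1) → no.
That gives 2 matching atoms.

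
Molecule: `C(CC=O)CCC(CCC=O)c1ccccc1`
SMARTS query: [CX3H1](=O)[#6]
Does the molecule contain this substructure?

Yes

The pattern [CX3H1](=O)[#6] describes an sp2 carbon with one H, double-bonded to O and single-bonded to carbon — an aldehyde.
The molecule carries an aldehyde (-CHO), whose atoms satisfy every constraint of the query, so the pattern matches.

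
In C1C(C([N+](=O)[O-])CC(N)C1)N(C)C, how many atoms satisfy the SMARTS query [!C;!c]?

5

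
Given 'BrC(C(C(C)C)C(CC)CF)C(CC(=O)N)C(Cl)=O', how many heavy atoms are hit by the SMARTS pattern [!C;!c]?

6

The query [!C;!c] means: neither aliphatic nor aromatic carbon — same as [!#6].
Check the 19 heavy atoms by environment: 13× C → no; 2× O → match; 1× Cl → match; 1× F → match; 1× N → match; 1× Br → match.
Summing the matching environments: 2 + 1 + 1 + 1 + 1 = 6 matching atoms.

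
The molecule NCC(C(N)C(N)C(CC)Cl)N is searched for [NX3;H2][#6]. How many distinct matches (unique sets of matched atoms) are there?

[NX3;H2][#6] is the SMARTS for a primary amine: a trivalent nitrogen with two H attached to carbon.
The molecule carries 4 separate instances of a primary amino group (-NH2) meeting every constraint; each maps to a distinct set of atoms, giving 4 matches.

4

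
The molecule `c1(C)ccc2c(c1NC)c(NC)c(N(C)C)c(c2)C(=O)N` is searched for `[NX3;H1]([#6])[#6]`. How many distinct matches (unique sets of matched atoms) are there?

2

[NX3;H1]([#6])[#6] is the SMARTS for a secondary amine: a trivalent nitrogen with one H, bonded to two carbons.
The molecule carries 2 separate instances of an N-methylamino group (-NHCH3) meeting every constraint; each maps to a distinct set of atoms, giving 2 matches.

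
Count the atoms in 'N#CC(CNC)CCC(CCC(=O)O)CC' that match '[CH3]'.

2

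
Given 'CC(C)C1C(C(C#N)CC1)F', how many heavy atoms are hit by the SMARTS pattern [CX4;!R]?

The query [CX4;!R] means: aliphatic carbon with four total connections, not in a ring.
Check the 11 heavy atoms by environment: 5× C (X4, in 5-ring) → no; 3× C (X4, acyclic) → match; 1× C (X2, acyclic) → no; 1× N (X1, acyclic) → no; 1× F (X1, acyclic) → no.
That gives 3 matching atoms.

3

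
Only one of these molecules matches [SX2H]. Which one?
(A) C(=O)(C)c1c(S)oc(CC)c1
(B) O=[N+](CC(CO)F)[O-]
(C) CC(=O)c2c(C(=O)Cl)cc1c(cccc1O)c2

[SX2H] describes an aliphatic sulfur with two connections, one being H (a thiol).
(A) contains a thiol (-SH), which satisfies every atom and bond constraint.
(B) has a hydroxyl group (-OH) but it is an -OH, not an -SH.
(C) has a hydroxyl group (-OH) but it is an -OH, not an -SH.
So the answer is (A).

A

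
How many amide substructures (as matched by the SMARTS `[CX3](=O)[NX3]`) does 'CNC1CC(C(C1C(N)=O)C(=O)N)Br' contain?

2

[CX3](=O)[NX3] is the SMARTS for an amide: a carbonyl carbon bonded to a trivalent nitrogen.
The molecule carries 2 separate instances of a primary amide (-C(=O)NH2) meeting every constraint; each maps to a distinct set of atoms, giving 2 matches.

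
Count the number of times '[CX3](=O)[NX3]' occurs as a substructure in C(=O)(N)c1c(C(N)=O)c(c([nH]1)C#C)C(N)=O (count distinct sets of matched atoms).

3

[CX3](=O)[NX3] is the SMARTS for an amide: a carbonyl carbon bonded to a trivalent nitrogen.
The molecule carries 3 separate instances of a primary amide (-C(=O)NH2) meeting every constraint; each maps to a distinct set of atoms, giving 3 matches.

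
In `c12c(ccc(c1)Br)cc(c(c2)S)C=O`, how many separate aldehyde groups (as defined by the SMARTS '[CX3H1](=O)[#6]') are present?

1

[CX3H1](=O)[#6] is the SMARTS for an aldehyde: an sp2 carbon with one H, double-bonded to O and single-bonded to carbon.
Exactly one fragment in the molecule meets all constraints, giving 1 match.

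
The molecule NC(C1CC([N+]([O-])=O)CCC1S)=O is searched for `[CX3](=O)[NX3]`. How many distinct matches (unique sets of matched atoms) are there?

1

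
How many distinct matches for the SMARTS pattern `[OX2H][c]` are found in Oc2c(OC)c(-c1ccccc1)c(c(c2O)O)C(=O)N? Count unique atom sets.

[OX2H][c] is the SMARTS for a phenol: a hydroxyl oxygen attached to an aromatic carbon.
The molecule carries 3 separate instances of a hydroxyl group (-OH) meeting every constraint; each maps to a distinct set of atoms, giving 3 matches.

3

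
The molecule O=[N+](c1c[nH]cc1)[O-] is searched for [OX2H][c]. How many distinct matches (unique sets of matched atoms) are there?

0

[OX2H][c] is the SMARTS for a phenol: a hydroxyl oxygen attached to an aromatic carbon.
No fragment in the molecule satisfies every constraint, giving 0 matches.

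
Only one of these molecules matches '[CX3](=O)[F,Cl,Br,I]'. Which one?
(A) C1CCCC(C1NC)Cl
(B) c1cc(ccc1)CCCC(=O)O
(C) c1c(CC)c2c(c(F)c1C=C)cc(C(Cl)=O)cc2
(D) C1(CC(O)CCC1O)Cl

C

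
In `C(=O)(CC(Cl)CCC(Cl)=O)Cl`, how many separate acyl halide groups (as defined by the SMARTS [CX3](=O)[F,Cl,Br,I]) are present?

2

[CX3](=O)[F,Cl,Br,I] is the SMARTS for an acyl halide: a carbonyl carbon bonded to a halogen.
The molecule carries 2 separate instances of an acyl chloride (-C(=O)Cl) meeting every constraint; each maps to a distinct set of atoms, giving 2 matches.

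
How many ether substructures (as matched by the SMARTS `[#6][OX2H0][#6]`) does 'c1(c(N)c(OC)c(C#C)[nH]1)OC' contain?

2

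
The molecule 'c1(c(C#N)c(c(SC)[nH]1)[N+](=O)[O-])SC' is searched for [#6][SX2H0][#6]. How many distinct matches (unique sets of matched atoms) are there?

[#6][SX2H0][#6] is the SMARTS for a thioether: an aliphatic sulfur bridging two carbons with no H on the sulfur.
The molecule carries 2 separate instances of a methylthio ether (-SCH3) meeting every constraint; each maps to a distinct set of atoms, giving 2 matches.

2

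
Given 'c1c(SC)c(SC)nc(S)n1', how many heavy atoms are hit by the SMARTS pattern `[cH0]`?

Check the 11 heavy atoms by environment: 2× n (aromatic, H0) → no; 3× c (aromatic, H0) → match; 1× c (aromatic, H1) → no; 1× S (H1) → no; 2× S (H0) → no; 2× C (H3) → no.
That gives 3 matching atoms.

3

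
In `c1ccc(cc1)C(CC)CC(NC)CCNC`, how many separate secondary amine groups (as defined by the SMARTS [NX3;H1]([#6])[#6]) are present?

2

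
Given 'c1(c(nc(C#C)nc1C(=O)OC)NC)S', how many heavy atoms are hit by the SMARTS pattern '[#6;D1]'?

3

The query [#6;D1] means: carbon bonded to exactly one heavy atom.
Check the 15 heavy atoms by environment: 2× n (aromatic, D2) → no; 4× c (aromatic, D3) → no; 1× C (D2) → no; 3× C (D1) → match; 1× C (D3) → no; 1× O (D1) → no; 1× O (D2) → no; 1× S (D1) → no; 1× N (D2) → no.
That gives 3 matching atoms.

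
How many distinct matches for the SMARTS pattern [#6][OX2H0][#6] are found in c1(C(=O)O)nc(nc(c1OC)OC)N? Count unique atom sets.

[#6][OX2H0][#6] is the SMARTS for an ether: an aliphatic oxygen bridging two carbons with no H on the oxygen.
The molecule carries 2 separate instances of a methoxy ether (-OCH3) meeting every constraint; each maps to a distinct set of atoms, giving 2 matches.

2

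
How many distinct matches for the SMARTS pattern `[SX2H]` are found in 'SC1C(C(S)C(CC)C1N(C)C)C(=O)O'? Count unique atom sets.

[SX2H] is the SMARTS for a thiol: an aliphatic sulfur with two connections, one being H.
The molecule carries 2 separate instances of a thiol (-SH) meeting every constraint; each maps to a distinct set of atoms, giving 2 matches.

2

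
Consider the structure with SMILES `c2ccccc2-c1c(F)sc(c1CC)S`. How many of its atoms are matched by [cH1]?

5

The query [cH1] means: aromatic carbon bearing exactly one hydrogen.
Check the 15 heavy atoms by environment: 1× s (aromatic, H0) → no; 5× c (aromatic, H0) → no; 5× c (aromatic, H1) → match; 1× F (H0) → no; 1× C (H2) → no; 1× C (H3) → no; 1× S (H1) → no.
That gives 5 matching atoms.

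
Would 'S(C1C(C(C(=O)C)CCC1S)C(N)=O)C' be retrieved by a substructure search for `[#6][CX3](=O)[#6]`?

The pattern [#6][CX3](=O)[#6] describes a carbonyl carbon (no H) flanked by two carbons — a ketone.
The molecule carries an acetyl/ketone group (-C(=O)CH3), whose atoms satisfy every constraint of the query, so the pattern matches.

Yes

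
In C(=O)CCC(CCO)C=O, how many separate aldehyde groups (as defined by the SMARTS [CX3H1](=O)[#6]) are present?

[CX3H1](=O)[#6] is the SMARTS for an aldehyde: an sp2 carbon with one H, double-bonded to O and single-bonded to carbon.
The molecule carries 2 separate instances of an aldehyde (-CHO) meeting every constraint; each maps to a distinct set of atoms, giving 2 matches.

2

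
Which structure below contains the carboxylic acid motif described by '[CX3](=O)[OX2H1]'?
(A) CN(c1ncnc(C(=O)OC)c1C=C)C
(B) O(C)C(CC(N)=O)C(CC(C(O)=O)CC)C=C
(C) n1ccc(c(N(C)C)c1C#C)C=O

[CX3](=O)[OX2H1] describes an sp2 carbon double-bonded to O and single-bonded to an -OH oxygen (a carboxylic acid).
(A) has a methyl-ester group (-C(=O)OCH3) but the singly-bonded O has no H (OX2H0, not OX2H1).
(B) contains a carboxylic acid group (-C(=O)OH), which satisfies every atom and bond constraint.
(C) has an aldehyde (-CHO) but there is no singly-bonded oxygen on the carbonyl carbon.
So the answer is (B).

B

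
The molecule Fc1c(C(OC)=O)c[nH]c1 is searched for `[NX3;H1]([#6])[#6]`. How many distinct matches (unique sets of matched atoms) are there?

0

[NX3;H1]([#6])[#6] is the SMARTS for a secondary amine: a trivalent nitrogen with one H, bonded to two carbons.
No fragment in the molecule satisfies every constraint, giving 0 matches.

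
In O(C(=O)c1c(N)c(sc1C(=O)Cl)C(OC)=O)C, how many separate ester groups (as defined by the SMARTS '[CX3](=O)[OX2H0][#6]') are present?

[CX3](=O)[OX2H0][#6] is the SMARTS for an ester: a carbonyl carbon bonded to an oxygen that is itself bonded to carbon (no H on that O).
The molecule carries 2 separate instances of a methyl-ester group (-C(=O)OCH3) meeting every constraint; each maps to a distinct set of atoms, giving 2 matches.

2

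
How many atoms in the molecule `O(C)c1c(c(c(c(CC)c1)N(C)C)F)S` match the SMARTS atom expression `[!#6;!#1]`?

The query [!#6;!#1] means: not carbon and not hydrogen — any heteroatom.
Check the 15 heavy atoms by environment: 6× c (aromatic) → no; 1× F → match; 1× O → match; 5× C → no; 1× S → match; 1× N → match.
Summing the matching environments: 1 + 1 + 1 + 1 = 4 matching atoms.

4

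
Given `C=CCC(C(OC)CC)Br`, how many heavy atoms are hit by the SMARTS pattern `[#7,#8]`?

1

Check the 10 heavy atoms by environment: 8× C → no; 1× Br → no; 1× O → match.
That gives 1 matching atom.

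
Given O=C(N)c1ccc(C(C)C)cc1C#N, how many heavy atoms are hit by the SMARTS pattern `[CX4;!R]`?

3

The query [CX4;!R] means: aliphatic carbon with four total connections, not in a ring.
Check the 14 heavy atoms by environment: 6× c (aromatic, X3, in 6-ring) → no; 1× C (X3, acyclic) → no; 1× O (X1, acyclic) → no; 1× N (X3, acyclic) → no; 3× C (X4, acyclic) → match; 1× C (X2, acyclic) → no; 1× N (X1, acyclic) → no.
That gives 3 matching atoms.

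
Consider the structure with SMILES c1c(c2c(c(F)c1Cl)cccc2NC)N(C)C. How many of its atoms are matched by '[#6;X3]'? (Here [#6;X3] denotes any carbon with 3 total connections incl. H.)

10

Check the 17 heavy atoms by environment: 10× c (aromatic, X3) → match; 2× N (X3) → no; 3× C (X4) → no; 1× F (X1) → no; 1× Cl (X1) → no.
That gives 10 matching atoms.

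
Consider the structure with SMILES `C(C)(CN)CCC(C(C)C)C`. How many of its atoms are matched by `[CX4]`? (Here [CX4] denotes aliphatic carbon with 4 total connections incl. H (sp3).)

10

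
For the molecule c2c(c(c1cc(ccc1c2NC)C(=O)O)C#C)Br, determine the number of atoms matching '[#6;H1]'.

The query [#6;H1] means: any carbon bearing exactly one hydrogen.
Check the 18 heavy atoms by environment: 6× c (aromatic, H0) → no; 4× c (aromatic, H1) → match; 1× Br (H0) → no; 2× C (H0) → no; 1× O (H0) → no; 1× O (H1) → no; 1× C (H1) → match; 1× N (H1) → no; 1× C (H3) → no.
Summing the matching environments: 4 + 1 = 5 matching atoms.

5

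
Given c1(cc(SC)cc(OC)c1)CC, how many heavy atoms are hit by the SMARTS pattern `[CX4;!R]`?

4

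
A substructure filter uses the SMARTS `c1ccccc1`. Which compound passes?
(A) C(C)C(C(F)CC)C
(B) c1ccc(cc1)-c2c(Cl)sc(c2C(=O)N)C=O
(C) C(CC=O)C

c1ccccc1 describes six aromatic carbons in a ring (a benzene ring).
(A) has a methyl group (-CH3) but no six-membered all-carbon aromatic ring is present.
(B) contains a phenyl ring, which satisfies every atom and bond constraint.
(C) has a methyl group (-CH3) but no six-membered all-carbon aromatic ring is present.
So the answer is (B).

B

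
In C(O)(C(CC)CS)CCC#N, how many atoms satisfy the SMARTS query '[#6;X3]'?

0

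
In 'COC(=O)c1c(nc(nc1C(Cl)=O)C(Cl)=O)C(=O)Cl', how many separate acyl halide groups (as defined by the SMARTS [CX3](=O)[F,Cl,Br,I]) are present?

3

[CX3](=O)[F,Cl,Br,I] is the SMARTS for an acyl halide: a carbonyl carbon bonded to a halogen.
The molecule carries 3 separate instances of an acyl chloride (-C(=O)Cl) meeting every constraint; each maps to a distinct set of atoms, giving 3 matches.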